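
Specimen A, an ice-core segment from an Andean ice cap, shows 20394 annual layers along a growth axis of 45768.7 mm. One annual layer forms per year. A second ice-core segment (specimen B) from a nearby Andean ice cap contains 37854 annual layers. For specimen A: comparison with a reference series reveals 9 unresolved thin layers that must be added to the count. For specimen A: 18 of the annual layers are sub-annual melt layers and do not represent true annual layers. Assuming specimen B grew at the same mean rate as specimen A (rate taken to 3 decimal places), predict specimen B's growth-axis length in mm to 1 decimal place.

84982.2 mm

Specimen A: correcting the raw count gives 20394 − 18 + 9 = 20385 true annual layers.
A: Mean rate = 45768.7 mm / 20385 years ≈ 2.245 mm/yr.
Length of B = 2.245 × 37854 = 84982.2 mm.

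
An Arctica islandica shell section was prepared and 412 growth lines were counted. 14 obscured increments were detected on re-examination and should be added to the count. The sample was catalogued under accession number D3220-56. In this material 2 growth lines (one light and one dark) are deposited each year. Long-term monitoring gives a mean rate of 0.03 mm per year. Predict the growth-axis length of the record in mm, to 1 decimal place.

6.4 mm

After corrections the count is 412 + 14 = 426 growth lines.
Dividing by 2 growth lines per year: 426 / 2 = 213 years.
213 years at 0.03 mm/year gives 0.03 × 213 = 6.4 mm.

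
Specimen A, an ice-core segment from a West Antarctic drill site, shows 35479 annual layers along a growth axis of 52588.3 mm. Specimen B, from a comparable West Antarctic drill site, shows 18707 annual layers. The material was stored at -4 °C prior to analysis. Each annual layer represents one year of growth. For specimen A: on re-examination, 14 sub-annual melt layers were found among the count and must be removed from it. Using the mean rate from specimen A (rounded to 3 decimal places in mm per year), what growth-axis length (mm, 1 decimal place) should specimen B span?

27742.5 mm

Specimen A: after corrections the count is 35479 − 14 = 35465 annual layers.
A: Extension rate ≈ 52588.3 / 35465 = 1.483 mm/year.
B's length ≈ 1.483 × 18707 = 27742.5 mm.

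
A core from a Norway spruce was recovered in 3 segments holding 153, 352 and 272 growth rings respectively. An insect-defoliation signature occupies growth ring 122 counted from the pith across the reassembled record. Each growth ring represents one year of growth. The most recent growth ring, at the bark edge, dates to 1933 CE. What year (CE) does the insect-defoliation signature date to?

Total growth rings = 153 + 352 + 272 = 777.
777 − 122 = 655 growth rings lie beyond the insect-defoliation signature toward the bark edge.
The growth ring at the bark edge is 1933 CE, so the insect-defoliation signature dates to 1933 − 655 = 1278 CE.

1278 CE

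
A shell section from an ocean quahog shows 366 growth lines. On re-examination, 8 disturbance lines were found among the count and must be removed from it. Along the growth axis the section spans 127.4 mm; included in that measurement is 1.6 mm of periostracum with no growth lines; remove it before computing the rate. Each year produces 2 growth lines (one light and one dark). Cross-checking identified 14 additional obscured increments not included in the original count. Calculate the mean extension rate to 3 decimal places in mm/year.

0.676 mm/year

Adjusted count: 366 − 8 + 14 = 372 growth lines.
With 2 growth lines per year, 372 / 2 = 186 years.
Removing the 1.6 mm offcut leaves 127.4 − 1.6 = 125.8 mm.
125.8 mm over 186 years gives 125.8 / 186 ≈ 0.676 mm/year.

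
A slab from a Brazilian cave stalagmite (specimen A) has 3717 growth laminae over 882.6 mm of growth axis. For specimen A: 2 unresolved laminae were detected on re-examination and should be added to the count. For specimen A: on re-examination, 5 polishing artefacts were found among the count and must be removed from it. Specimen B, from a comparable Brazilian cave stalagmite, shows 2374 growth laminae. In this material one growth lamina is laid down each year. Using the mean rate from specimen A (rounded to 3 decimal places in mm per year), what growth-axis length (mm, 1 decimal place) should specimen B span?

Specimen A: after corrections the count is 3717 − 5 + 2 = 3714 growth laminae.
A: 882.6 mm over 3714 years gives 882.6 / 3714 ≈ 0.238 mm/year.
For B, 0.238 mm/year × 2374 years = 565.0 mm.

565.0 mm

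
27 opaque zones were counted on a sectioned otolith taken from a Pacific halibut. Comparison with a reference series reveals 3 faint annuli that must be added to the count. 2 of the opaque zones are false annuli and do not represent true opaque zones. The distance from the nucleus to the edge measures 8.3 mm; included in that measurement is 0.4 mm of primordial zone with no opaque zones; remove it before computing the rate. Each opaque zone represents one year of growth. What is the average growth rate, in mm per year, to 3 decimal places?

Correcting the raw count gives 27 − 2 + 3 = 28 true opaque zones.
Net length = 8.3 − 0.4 = 7.9 mm.
Mean rate = 7.9 mm / 28 years ≈ 0.282 mm per year.

0.282 mm per year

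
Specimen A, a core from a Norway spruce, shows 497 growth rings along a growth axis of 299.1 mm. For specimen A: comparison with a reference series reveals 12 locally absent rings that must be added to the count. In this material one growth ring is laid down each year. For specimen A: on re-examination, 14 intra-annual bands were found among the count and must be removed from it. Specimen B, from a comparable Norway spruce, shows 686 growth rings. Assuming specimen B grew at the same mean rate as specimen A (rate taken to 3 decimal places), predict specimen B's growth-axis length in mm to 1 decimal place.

Specimen A: adjusted count: 497 − 14 + 12 = 495 growth rings.
A: Extension rate ≈ 299.1 / 495 = 0.604 mm/year.
B's length ≈ 0.604 × 686 = 414.3 mm.

414.3 mm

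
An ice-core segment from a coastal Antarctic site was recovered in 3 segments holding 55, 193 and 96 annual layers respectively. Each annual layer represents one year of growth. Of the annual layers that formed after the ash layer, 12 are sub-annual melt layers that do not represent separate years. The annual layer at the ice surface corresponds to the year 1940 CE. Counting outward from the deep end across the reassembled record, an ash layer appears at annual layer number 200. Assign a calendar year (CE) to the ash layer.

Total annual layers = 55 + 193 + 96 = 344.
344 − 200 = 144 annual layers lie beyond the ash layer toward the ice surface.
144 − 12 false = 132 true annual layers after the ash layer.
The annual layer at the ice surface is 1940 CE, so the ash layer dates to 1940 − 132 = 1808 CE.

1808 CE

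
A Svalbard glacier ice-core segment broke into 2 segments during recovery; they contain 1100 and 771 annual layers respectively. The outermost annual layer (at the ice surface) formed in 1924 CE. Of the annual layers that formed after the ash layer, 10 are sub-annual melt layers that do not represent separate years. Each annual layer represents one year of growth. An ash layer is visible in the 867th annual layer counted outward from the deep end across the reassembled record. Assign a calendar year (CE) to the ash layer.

Total annual layers = 1100 + 771 = 1871.
The ash layer sits at annual layer 867 from the deep end, so 1871 − 867 = 1004 annual layers formed after it.
Removing the 10 false annual layers leaves 1004 − 10 = 994 true annual layers beyond the ash layer.
The annual layer at the ice surface is 1924 CE, so the ash layer dates to 1924 − 994 = 930 CE.

930 CE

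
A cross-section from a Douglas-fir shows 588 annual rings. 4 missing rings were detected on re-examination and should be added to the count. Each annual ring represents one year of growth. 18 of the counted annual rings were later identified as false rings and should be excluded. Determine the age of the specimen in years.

574 years

True annual ring count = 588 − 18 + 4 = 574.
At one annual ring per year, that is 574 years.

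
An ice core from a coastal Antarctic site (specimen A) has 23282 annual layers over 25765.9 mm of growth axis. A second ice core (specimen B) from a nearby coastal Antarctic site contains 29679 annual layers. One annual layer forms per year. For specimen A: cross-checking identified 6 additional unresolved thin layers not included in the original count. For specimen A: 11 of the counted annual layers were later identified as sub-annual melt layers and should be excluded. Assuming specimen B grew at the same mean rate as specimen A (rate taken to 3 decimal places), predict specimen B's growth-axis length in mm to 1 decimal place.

32854.7 mm

Specimen A: correcting the raw count gives 23282 − 11 + 6 = 23277 true annual layers.
A: Mean rate = 25765.9 mm / 23277 years ≈ 1.107 mm per year.
Length of B = 1.107 × 29679 = 32854.7 mm.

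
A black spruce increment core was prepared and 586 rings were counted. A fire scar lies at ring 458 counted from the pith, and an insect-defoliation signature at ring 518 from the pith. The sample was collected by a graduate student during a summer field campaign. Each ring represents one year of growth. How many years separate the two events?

The two markers are separated by 518 − 458 = 60 rings.
One ring per year makes the interval 60 years.

60 yr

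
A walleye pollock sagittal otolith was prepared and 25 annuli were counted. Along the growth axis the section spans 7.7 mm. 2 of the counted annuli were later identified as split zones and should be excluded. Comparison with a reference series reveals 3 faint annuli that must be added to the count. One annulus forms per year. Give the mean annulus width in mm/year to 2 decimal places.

0.30 mm/year

After corrections the count is 25 − 2 + 3 = 26 annuli.
7.7 mm over 26 years gives 7.7 / 26 ≈ 0.30 mm/year.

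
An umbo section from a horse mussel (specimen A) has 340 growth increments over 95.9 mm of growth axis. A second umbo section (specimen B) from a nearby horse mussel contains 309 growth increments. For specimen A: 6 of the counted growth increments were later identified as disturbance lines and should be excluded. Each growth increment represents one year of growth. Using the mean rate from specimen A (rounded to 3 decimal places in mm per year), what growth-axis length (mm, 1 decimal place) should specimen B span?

Specimen A: after corrections the count is 340 − 6 = 334 growth increments.
A: 95.9 mm over 334 years gives 95.9 / 334 ≈ 0.287 mm/yr.
Length of B = 0.287 × 309 = 88.7 mm.

88.7 mm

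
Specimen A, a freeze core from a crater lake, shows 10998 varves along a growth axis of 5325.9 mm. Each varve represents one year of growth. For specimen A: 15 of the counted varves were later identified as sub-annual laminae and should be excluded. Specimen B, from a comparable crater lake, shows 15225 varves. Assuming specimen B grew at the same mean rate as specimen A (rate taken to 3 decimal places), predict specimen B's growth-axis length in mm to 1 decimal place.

Specimen A: true varve count = 10998 − 15 = 10983.
A: 5325.9 mm over 10983 years gives 5325.9 / 10983 ≈ 0.485 mm per year.
Length of B = 0.485 × 15225 = 7384.1 mm.

7384.1 mm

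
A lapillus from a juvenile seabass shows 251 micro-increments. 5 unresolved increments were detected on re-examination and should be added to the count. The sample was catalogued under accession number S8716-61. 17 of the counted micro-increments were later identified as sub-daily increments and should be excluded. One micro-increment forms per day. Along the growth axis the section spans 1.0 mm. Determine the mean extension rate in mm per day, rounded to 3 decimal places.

After corrections the count is 251 − 17 + 5 = 239 micro-increments.
Mean rate = 1.0 mm / 239 days ≈ 0.004 mm per day.

0.004 mm per day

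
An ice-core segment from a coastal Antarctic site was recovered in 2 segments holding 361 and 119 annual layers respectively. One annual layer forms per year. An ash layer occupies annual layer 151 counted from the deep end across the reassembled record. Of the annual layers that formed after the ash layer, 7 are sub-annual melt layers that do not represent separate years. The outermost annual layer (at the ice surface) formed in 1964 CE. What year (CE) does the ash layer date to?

Total annual layers = 361 + 119 = 480.
Between annual layer 151 and the ice surface there are 480 − 151 = 329 annual layers.
329 − 7 false = 322 true annual layers after the ash layer.
The annual layer at the ice surface is 1964 CE, so the ash layer dates to 1964 − 322 = 1642 CE.

1642 CE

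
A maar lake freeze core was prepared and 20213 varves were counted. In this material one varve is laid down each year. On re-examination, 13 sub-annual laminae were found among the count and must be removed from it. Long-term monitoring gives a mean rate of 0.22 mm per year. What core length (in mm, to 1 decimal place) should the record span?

4444.0 mm

Correcting the raw count gives 20213 − 13 = 20200 true varves.
Length ≈ 0.22 × 20200 = 4444.0 mm.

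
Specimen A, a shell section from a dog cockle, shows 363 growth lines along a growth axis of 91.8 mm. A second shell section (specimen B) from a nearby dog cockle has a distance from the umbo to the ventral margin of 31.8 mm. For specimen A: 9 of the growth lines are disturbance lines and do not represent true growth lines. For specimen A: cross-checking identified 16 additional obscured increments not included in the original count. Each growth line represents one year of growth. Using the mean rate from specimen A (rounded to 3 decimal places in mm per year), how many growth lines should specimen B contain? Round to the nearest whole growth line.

128 growth lines

Specimen A: correcting the raw count gives 363 − 9 + 16 = 370 true growth lines.
A: 91.8 mm over 370 years gives 91.8 / 370 ≈ 0.248 mm/yr.
B spans 31.8 / 0.248 = 128.23 years ≈ 128 growth lines.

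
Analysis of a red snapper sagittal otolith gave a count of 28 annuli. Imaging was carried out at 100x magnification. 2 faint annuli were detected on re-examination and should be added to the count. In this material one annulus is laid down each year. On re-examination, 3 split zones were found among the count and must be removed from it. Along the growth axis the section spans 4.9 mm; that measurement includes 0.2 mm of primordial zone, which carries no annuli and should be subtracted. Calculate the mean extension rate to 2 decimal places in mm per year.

True annulus count = 28 − 3 + 2 = 27.
Net length = 4.9 − 0.2 = 4.7 mm.
4.7 mm over 27 years gives 4.7 / 27 ≈ 0.17 mm per year.

0.17 mm per year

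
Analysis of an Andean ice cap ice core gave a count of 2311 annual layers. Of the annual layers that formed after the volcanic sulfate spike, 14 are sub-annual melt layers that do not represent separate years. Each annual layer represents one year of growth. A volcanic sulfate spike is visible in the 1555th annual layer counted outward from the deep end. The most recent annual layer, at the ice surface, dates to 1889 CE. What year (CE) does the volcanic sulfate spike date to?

The volcanic sulfate spike sits at annual layer 1555 from the deep end, so 2311 − 1555 = 756 annual layers formed after it.
756 − 14 false = 742 true annual layers after the volcanic sulfate spike.
The annual layer at the ice surface is 1889 CE, so the volcanic sulfate spike dates to 1889 − 742 = 1147 CE.

1147 CE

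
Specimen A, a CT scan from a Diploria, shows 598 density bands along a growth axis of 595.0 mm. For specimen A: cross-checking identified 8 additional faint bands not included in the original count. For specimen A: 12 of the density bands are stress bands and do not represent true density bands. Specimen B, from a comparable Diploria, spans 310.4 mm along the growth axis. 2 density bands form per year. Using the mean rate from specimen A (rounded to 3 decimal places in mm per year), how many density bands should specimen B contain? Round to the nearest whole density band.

Specimen A: after corrections the count is 598 − 12 + 8 = 594 density bands.
Specimen A: with 2 density bands per year, 594 / 2 = 297 years.
A: 595.0 mm over 297 years gives 595.0 / 297 ≈ 2.003 mm/yr.
B spans 310.4 / 2.003 = 154.97 years; at 2 density bands per year that is 154.97 × 2 ≈ 310 density bands.

310 density bands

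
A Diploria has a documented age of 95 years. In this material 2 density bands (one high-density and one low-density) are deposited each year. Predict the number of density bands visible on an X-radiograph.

190 density bands

Expected density bands: 95 × 2 = 190.
So 190 density bands should be present.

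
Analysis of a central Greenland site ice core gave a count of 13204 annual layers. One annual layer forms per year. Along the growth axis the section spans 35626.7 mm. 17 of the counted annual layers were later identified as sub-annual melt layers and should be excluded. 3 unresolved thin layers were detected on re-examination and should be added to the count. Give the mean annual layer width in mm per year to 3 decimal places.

After corrections the count is 13204 − 17 + 3 = 13190 annual layers.
35626.7 mm over 13190 years gives 35626.7 / 13190 ≈ 2.701 mm per year.

2.701 mm per year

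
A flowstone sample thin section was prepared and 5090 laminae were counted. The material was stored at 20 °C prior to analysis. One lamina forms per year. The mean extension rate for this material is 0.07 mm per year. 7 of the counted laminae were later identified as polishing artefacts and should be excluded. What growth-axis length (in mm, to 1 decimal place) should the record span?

True lamina count = 5090 − 7 = 5083.
Predicted length = 0.07 mm/year × 5083 years = 355.8 mm.

355.8 mm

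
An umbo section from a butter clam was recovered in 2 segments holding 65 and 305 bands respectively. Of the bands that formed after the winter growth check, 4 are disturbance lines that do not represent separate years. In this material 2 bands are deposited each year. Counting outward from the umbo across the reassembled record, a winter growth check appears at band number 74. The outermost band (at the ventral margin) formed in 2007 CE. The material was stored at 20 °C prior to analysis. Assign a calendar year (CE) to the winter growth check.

Total bands = 65 + 305 = 370.
The winter growth check sits at band 74 from the umbo, so 370 − 74 = 296 bands formed after it.
Removing the 4 false bands leaves 296 − 4 = 292 true bands beyond the winter growth check.
With 2 bands per year, 292 / 2 = 146 years.
Counting back 146 years from 2007 CE places the winter growth check in 2007 − 146 = 1861 CE.

1861 CE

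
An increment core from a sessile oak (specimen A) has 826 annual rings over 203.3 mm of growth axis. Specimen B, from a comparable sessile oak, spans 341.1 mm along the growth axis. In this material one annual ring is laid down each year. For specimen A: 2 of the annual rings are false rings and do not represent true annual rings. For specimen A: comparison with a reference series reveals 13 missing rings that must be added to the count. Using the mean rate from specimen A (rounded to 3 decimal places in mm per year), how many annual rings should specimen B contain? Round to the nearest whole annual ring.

Specimen A: correcting the raw count gives 826 − 2 + 13 = 837 true annual rings.
A: Mean rate = 203.3 mm / 837 years ≈ 0.243 mm/year.
B spans 341.1 / 0.243 = 1403.70 years ≈ 1404 annual rings.

1404 annual rings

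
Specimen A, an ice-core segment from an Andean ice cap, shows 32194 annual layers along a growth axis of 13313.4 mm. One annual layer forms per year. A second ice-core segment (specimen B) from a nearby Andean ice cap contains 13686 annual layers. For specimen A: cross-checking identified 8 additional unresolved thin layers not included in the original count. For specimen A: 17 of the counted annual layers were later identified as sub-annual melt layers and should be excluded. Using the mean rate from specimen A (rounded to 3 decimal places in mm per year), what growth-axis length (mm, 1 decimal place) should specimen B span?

5666.0 mm

Specimen A: after corrections the count is 32194 − 17 + 8 = 32185 annual layers.
A: Extension rate ≈ 13313.4 / 32185 = 0.414 mm per year.
Length of B = 0.414 × 13686 = 5666.0 mm.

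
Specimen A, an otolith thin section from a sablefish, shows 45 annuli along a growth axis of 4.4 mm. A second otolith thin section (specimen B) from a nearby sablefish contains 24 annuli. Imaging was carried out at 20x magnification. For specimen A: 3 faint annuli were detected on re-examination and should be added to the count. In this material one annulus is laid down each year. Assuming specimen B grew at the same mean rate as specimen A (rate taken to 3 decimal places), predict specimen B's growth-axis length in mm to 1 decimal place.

2.2 mm

Specimen A: true annulus count = 45 + 3 = 48.
A: 4.4 mm over 48 years gives 4.4 / 48 ≈ 0.092 mm/year.
For B, 0.092 mm/year × 24 years = 2.2 mm.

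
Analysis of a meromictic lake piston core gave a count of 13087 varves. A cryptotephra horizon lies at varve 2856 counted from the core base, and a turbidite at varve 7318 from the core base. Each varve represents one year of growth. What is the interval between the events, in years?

The two markers are separated by 7318 − 2856 = 4462 varves.
At one varve per year, 4462 years elapsed between them.

4462 years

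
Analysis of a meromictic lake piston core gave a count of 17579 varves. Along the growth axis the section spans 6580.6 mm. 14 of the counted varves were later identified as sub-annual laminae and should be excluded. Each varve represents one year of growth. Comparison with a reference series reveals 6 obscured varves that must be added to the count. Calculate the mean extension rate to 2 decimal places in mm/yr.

Adjusted count: 17579 − 14 + 6 = 17571 varves.
Extension rate ≈ 6580.6 / 17571 = 0.37 mm/yr.

0.37 mm/yr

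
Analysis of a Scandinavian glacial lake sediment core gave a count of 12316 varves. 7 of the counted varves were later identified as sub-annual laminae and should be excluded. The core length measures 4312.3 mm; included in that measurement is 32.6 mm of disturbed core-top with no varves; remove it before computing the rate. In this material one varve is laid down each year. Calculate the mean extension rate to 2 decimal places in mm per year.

0.35 mm per year

True varve count = 12316 − 7 = 12309.
The growth record spans 4312.3 − 32.6 = 4279.7 mm.
4279.7 mm over 12309 years gives 4279.7 / 12309 ≈ 0.35 mm per year.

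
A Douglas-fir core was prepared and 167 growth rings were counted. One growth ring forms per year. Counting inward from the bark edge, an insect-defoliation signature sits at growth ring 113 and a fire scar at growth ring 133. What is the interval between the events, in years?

20 years

Separation: 133 − 113 = 20 growth rings.
That is 20 years at one growth ring per year.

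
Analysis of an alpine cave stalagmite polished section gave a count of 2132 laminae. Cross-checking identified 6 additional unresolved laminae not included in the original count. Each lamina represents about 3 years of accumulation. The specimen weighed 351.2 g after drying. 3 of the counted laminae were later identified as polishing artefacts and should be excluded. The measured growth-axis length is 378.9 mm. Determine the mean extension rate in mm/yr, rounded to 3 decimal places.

After corrections the count is 2132 − 3 + 6 = 2135 laminae.
Multiplying by 3 years per lamina: 2135 × 3 = 6405 years.
Mean rate = 378.9 mm / 6405 years ≈ 0.059 mm/yr.

0.059 mm/yr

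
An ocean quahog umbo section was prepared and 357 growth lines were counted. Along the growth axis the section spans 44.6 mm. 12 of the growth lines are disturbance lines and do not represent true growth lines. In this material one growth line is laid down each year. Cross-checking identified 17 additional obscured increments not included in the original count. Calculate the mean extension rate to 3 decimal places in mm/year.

Adjusted count: 357 − 12 + 17 = 362 growth lines.
44.6 mm over 362 years gives 44.6 / 362 ≈ 0.123 mm/year.

0.123 mm/year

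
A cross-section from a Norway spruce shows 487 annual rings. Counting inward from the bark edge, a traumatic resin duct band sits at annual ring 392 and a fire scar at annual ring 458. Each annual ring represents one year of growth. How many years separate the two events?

The two markers are separated by 458 − 392 = 66 annual rings.
That is 66 years at one annual ring per year.

66 years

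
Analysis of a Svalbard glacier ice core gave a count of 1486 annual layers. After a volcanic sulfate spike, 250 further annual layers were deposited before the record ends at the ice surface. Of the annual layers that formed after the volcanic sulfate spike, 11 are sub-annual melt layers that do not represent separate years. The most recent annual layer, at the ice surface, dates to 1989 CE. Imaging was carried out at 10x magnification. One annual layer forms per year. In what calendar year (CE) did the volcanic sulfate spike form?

250 annual layers post-date the volcanic sulfate spike.
Excluding 11 false annual layers: 250 − 11 = 239.
1989 − 239 = 1750 CE.

1750 CE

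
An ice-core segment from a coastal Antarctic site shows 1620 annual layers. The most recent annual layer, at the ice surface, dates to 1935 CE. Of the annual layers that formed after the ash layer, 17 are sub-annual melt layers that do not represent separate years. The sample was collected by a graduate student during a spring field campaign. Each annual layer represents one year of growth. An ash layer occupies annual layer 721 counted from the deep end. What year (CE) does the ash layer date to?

The ash layer sits at annual layer 721 from the deep end, so 1620 − 721 = 899 annual layers formed after it.
Removing the 17 false annual layers leaves 899 − 17 = 882 true annual layers beyond the ash layer.
Counting back 882 years from 1935 CE places the ash layer in 1935 − 882 = 1053 CE.

1053 CE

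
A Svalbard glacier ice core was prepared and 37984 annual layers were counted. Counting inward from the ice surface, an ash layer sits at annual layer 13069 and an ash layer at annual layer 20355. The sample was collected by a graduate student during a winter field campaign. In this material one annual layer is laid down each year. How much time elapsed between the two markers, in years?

7286 years

The two markers are separated by 20355 − 13069 = 7286 annual layers.
That is 7286 years at one annual layer per year.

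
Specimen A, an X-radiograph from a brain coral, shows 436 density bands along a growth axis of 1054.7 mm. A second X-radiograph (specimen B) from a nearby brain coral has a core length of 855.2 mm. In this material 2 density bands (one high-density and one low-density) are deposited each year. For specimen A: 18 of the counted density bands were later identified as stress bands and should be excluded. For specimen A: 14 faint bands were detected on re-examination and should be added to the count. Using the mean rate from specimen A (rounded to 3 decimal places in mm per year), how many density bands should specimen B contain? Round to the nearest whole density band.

350 density bands

Specimen A: true density band count = 436 − 18 + 14 = 432.
Specimen A: 432 density bands at 2 per year is 432 / 2 = 216 years.
A: 1054.7 mm over 216 years gives 1054.7 / 216 ≈ 4.883 mm per year.
For B, 855.2 / 4.883 = 175.14 years; at 2 density bands per year that is 175.14 × 2 ≈ 350 density bands.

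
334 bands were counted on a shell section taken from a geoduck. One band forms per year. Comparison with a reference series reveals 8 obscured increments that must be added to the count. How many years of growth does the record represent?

True band count = 334 + 8 = 342.
At one band per year, that is 342 years.

342 years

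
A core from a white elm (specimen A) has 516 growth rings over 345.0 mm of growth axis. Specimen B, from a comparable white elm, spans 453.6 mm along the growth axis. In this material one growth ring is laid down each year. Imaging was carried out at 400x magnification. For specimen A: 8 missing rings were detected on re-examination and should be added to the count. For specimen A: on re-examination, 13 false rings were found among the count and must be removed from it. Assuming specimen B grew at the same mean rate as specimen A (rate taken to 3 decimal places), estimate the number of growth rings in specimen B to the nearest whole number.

Specimen A: adjusted count: 516 − 13 + 8 = 511 growth rings.
A: Extension rate ≈ 345.0 / 511 = 0.675 mm per year.
B spans 453.6 / 0.675 = 672.00 years ≈ 672 growth rings.

672 growth rings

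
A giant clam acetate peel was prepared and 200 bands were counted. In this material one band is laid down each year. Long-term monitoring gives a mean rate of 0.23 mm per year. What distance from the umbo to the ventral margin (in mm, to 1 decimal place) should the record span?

The record spans 200 years at 0.23 mm per year.
200 years at 0.23 mm/year gives 0.23 × 200 = 46.0 mm.

46.0 mm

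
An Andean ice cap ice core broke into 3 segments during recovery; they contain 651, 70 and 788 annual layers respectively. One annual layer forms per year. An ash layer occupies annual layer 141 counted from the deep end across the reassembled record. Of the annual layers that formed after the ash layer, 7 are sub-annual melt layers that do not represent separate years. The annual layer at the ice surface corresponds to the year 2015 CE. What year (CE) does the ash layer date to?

654 CE

Total annual layers = 651 + 70 + 788 = 1509.
Between annual layer 141 and the ice surface there are 1509 − 141 = 1368 annual layers.
Removing the 7 false annual layers leaves 1368 − 7 = 1361 true annual layers beyond the ash layer.
The annual layer at the ice surface is 2015 CE, so the ash layer dates to 2015 − 1361 = 654 CE.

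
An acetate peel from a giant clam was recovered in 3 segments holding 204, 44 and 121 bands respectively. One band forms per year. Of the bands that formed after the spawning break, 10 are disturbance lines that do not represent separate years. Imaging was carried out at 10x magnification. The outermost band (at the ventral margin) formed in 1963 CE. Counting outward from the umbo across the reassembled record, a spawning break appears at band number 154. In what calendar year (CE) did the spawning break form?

Total bands = 204 + 44 + 121 = 369.
The spawning break sits at band 154 from the umbo, so 369 − 154 = 215 bands formed after it.
215 − 10 false = 205 true bands after the spawning break.
The band at the ventral margin is 1963 CE, so the spawning break dates to 1963 − 205 = 1758 CE.

1758 CE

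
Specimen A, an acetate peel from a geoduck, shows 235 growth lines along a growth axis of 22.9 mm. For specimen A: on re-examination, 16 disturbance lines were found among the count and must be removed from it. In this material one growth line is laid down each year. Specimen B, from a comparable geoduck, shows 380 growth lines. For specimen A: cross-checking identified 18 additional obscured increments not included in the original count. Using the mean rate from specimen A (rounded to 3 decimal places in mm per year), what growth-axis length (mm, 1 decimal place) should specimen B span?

Specimen A: adjusted count: 235 − 16 + 18 = 237 growth lines.
A: Mean rate = 22.9 mm / 237 years ≈ 0.097 mm/yr.
Length of B = 0.097 × 380 = 36.9 mm.

36.9 mm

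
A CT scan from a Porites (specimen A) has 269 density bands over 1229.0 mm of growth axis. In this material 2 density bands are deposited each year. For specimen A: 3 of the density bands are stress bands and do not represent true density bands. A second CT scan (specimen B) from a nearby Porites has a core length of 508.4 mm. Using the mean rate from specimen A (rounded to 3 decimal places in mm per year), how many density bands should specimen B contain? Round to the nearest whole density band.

Specimen A: after corrections the count is 269 − 3 = 266 density bands.
Specimen A: 266 density bands at 2 per year is 266 / 2 = 133 years.
A: 1229.0 mm over 133 years gives 1229.0 / 133 ≈ 9.241 mm per year.
B spans 508.4 / 9.241 = 55.02 years; at 2 density bands per year that is 55.02 × 2 ≈ 110 density bands.

110 density bands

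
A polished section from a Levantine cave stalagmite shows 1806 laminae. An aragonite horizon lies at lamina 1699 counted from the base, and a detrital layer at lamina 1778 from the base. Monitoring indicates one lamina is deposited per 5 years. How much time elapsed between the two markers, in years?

395 yr

The two markers are separated by 1778 − 1699 = 79 laminae.
At 5 years per lamina, 79 × 5 = 395 years.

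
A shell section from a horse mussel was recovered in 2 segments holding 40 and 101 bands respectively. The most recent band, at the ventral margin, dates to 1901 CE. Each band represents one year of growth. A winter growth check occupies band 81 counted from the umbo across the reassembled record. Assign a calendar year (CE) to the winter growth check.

1841 CE

Total bands = 40 + 101 = 141.
The winter growth check sits at band 81 from the umbo, so 141 − 81 = 60 bands formed after it.
The band at the ventral margin is 1901 CE, so the winter growth check dates to 1901 − 60 = 1841 CE.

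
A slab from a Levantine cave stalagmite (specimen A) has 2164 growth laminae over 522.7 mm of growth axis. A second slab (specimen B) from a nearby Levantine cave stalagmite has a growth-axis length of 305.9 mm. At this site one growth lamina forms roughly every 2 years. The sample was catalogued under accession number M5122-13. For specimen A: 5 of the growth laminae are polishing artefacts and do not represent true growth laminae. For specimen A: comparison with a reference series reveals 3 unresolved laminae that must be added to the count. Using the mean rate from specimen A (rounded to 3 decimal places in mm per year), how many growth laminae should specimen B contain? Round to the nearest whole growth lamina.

Specimen A: after corrections the count is 2164 − 5 + 3 = 2162 growth laminae.
Specimen A: 2162 growth laminae at 2 years each span 2162 × 2 = 4324 years.
A: Extension rate ≈ 522.7 / 4324 = 0.121 mm per year.
For B, 305.9 / 0.121 = 2528.10 years; at 2 years per growth lamina that is 2528.10 / 2 ≈ 1264 growth laminae.

1264 growth laminae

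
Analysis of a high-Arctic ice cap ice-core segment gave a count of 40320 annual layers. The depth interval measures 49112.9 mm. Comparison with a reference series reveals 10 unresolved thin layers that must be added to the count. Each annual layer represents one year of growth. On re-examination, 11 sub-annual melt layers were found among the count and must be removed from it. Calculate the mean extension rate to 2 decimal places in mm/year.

True annual layer count = 40320 − 11 + 10 = 40319.
Mean rate = 49112.9 mm / 40319 years ≈ 1.22 mm/year.

1.22 mm/year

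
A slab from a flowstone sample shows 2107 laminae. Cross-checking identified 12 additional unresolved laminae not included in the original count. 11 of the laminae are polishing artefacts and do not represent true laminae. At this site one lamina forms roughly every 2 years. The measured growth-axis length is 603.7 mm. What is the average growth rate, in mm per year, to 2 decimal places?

0.14 mm per year

True lamina count = 2107 − 11 + 12 = 2108.
2108 laminae at 2 years each span 2108 × 2 = 4216 years.
603.7 mm over 4216 years gives 603.7 / 4216 ≈ 0.14 mm per year.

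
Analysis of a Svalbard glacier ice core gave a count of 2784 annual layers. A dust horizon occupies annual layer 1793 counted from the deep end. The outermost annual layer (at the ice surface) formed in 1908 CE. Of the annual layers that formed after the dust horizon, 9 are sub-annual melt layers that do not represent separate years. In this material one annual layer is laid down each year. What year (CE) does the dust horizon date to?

The dust horizon sits at annual layer 1793 from the deep end, so 2784 − 1793 = 991 annual layers formed after it.
Excluding 9 false annual layers: 991 − 9 = 982.
1908 − 982 = 926 CE.

926 CE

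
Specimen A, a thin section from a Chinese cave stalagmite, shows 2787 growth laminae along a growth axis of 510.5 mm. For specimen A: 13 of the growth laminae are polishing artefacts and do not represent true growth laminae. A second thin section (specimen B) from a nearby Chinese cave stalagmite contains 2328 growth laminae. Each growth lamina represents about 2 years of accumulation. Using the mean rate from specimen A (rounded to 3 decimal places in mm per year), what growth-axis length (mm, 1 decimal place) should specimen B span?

428.4 mm

Specimen A: adjusted count: 2787 − 13 = 2774 growth laminae.
Specimen A: 2774 growth laminae at 2 years each span 2774 × 2 = 5548 years.
A: 510.5 mm over 5548 years gives 510.5 / 5548 ≈ 0.092 mm per year.
Specimen B: multiplying by 2 years per growth lamina: 2328 × 2 = 4656 years. Length of B = 0.092 × 4656 = 428.4 mm.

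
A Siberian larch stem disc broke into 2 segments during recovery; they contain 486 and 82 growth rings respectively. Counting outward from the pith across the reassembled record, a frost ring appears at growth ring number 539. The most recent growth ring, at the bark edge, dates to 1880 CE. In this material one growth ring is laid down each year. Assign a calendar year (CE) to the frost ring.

1851 CE

Total growth rings = 486 + 82 = 568.
The frost ring sits at growth ring 539 from the pith, so 568 − 539 = 29 growth rings formed after it.
Counting back 29 years from 1880 CE places the frost ring in 1880 − 29 = 1851 CE.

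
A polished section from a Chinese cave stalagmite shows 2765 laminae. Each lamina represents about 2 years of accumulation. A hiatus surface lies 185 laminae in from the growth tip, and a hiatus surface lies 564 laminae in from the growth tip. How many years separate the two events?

564 − 185 = 379 laminae lie between the two events.
Multiplying by 2 years per lamina: 379 × 2 = 758 years.

758 years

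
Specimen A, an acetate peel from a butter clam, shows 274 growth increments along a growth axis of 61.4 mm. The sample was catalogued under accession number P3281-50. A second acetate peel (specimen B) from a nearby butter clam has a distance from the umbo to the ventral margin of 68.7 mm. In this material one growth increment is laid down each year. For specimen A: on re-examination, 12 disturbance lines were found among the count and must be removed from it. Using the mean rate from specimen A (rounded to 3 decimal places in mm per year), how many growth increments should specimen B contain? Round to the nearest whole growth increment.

294 growth increments

Specimen A: adjusted count: 274 − 12 = 262 growth increments.
A: Mean rate = 61.4 mm / 262 years ≈ 0.234 mm/year.
Specimen B: 68.7 mm / 0.234 mm per year = 293.59 years ≈ 294 growth increments.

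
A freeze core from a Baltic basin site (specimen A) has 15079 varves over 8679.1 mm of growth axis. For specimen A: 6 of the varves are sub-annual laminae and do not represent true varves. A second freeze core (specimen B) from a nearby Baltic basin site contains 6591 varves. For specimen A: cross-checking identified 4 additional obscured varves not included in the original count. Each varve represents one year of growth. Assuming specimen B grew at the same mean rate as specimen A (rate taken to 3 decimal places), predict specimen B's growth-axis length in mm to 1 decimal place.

3796.4 mm

Specimen A: correcting the raw count gives 15079 − 6 + 4 = 15077 true varves.
A: Extension rate ≈ 8679.1 / 15077 = 0.576 mm per year.
For B, 0.576 mm/year × 6591 years = 3796.4 mm.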